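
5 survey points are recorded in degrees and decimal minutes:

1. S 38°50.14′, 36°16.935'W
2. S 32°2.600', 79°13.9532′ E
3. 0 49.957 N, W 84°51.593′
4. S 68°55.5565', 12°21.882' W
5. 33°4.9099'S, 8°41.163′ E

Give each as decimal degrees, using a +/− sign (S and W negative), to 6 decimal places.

Point 1:
  Lat: 50.14′ = 0.835667°; total 38.8356667
  hemisphere S, so the sign is −
  Longitude: 16.935′ = 0.282250°; total 36.2822500
  W ⇒ negate
Point 2:
  Latitude: 32 + 2.6/60 = 32.0433333
  S → negative
  Lon: 79 + 13.9532/60 = 79.2325533
  E → positive
Point 3:
  φ: 0 + 49.957/60 = 0.8326167
  N ⇒ keep positive
  Lon: 84 + 51.593/60 = 84.8598833
  W → negative
Point 4:
  φ: 55.5565′ = 0.925942°; total 68.9259417
  S → negative
  λ: 12 + 21.882/60 = 12.3647000
  W ⇒ negate
Point 5:
  Latitude: 4.9099′ = 0.081832°; total 33.0818317
  S ⇒ negate
  Longitude: 8 + 41.163/60 = 8.6860500
  E ⇒ keep positive

1. -38.835667, -36.282250
2. -32.043333, 79.232553
3. 0.832617, -84.859883
4. -68.925942, -12.364700
5. -33.081832, 8.686050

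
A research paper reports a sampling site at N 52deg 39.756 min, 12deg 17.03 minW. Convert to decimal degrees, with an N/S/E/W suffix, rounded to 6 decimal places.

52.662600° N, 12.283833° W

φ: 39.756′ = 0.662600°; total 52.6626000
Lon: 17.03′ = 0.283833°; total 12.2838333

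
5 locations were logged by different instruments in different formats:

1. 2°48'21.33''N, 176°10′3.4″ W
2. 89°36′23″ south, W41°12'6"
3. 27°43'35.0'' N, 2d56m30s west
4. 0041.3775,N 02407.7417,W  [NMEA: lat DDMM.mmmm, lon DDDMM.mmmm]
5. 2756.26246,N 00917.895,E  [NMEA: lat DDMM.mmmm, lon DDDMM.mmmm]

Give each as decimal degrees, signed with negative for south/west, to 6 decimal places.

Point 1:
  φ: 48′ + 21.33″ = 48.35550′; 2 + 48.35550/60 = 2.8059250
  N ⇒ keep positive
  λ: 176 + 10/60 + 3.4/3600 = 176.1676111
  W → negative
Point 2:
  Latitude: 89° + 36/60 + 23/3600 = 89 + 0.600000 + 0.006389 = 89.6063889
  S → negative
  Lon: 41° + 12/60 + 6/3600 = 41 + 0.200000 + 0.001667 = 41.2016667
  W → negative
Point 3:
  Lat: 43′ + 35″ = 43.58333′; 27 + 43.58333/60 = 27.7263889
  N → positive
  Lon: 2° + 56/60 + 30/3600 = 2 + 0.933333 + 0.008333 = 2.9416667
  hemisphere W, so the sign is −
Point 4:
  Lat: split at 2 digits → 00° and 41.3775′; 0 + 41.3775/60 = 0.6896250
  N → positive
  Lon: split at 3 digits → 024° and 7.7417′; 24 + 7.7417/60 = 24.1290283
  hemisphere W, so the sign is −
Point 5:
  Latitude: split at 2 digits → 27° and 56.26246′; 27 + 56.26246/60 = 27.9377077
  N → positive
  Lon: degrees = first 3 digits = 9, minutes = 17.895; 9 + 17.895/60 = 9.2982500
  E ⇒ keep positive

1. 2.805925, -176.167611
2. -89.606389, -41.201667
3. 27.726389, -2.941667
4. 0.689625, -24.129028
5. 27.937708, 9.298250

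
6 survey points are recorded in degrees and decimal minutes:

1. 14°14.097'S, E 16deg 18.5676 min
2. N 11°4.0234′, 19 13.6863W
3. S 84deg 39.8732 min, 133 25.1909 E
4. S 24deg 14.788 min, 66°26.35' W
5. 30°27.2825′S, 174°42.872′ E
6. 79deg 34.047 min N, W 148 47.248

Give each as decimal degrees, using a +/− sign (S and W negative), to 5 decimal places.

1. -14.23495, 16.30946
2. 11.06706, -19.22811
3. -84.66455, 133.41985
4. -24.24647, -66.43917
5. -30.45471, 174.71453
6. 79.56745, -148.78747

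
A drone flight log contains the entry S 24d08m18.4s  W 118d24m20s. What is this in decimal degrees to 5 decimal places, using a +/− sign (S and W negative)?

-24.13844, -118.40556

Lat: 8′ + 18.4″ = 8.30667′; 24 + 8.30667/60 = 24.138444
S → negative
λ: 24′ + 20″ = 24.33333′; 118 + 24.33333/60 = 118.405556
W → negative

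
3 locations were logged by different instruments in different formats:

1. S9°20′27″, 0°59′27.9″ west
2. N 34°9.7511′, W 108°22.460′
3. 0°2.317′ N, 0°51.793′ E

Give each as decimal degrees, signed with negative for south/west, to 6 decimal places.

Point 1:
  Lat: 20′ + 27″ = 20.45000′; 9 + 20.45000/60 = 9.3408333
  S ⇒ negate
  λ: 0° + 59/60 + 27.9/3600 = 0 + 0.983333 + 0.007750 = 0.9910833
  W ⇒ negate
Point 2:
  Latitude: 34 + 9.7511/60 = 34.1625183
  N ⇒ keep positive
  Lon: 108 + 22.46/60 = 108.3743333
  hemisphere W, so the sign is −
Point 3:
  Latitude: 0 + 2.317/60 = 0.0386167
  N → positive
  λ: 0 + 51.793/60 = 0.8632167
  E ⇒ keep positive

1. -9.340833, -0.991083
2. 34.162518, -108.374333
3. 0.038617, 0.863217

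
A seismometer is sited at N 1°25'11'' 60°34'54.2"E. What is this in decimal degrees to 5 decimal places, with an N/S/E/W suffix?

1.41972° N, 60.58172° E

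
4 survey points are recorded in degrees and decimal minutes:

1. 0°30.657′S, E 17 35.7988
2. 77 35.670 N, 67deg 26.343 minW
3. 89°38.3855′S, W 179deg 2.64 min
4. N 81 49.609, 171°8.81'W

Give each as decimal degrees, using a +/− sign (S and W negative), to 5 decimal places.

1. -0.51095, 17.59665
2. 77.59450, -67.43905
3. -89.63976, -179.04400
4. 81.82682, -171.14683

Point 1:
  Latitude: 0 + 30.657/60 = 0.510950
  hemisphere S, so the sign is −
  λ: 35.7988′ = 0.596647°; total 17.596647
  E → positive
Point 2:
  Latitude: 35.67′ = 0.594500°; total 77.594500
  N ⇒ keep positive
  Lon: 26.343′ = 0.439050°; total 67.439050
  W → negative
Point 3:
  φ: 38.3855′ = 0.639758°; total 89.639758
  S ⇒ negate
  Longitude: 2.64′ = 0.044000°; total 179.044000
  W ⇒ negate
Point 4:
  Latitude: 49.609′ = 0.826817°; total 81.826817
  N ⇒ keep positive
  Longitude: 8.81′ = 0.146833°; total 171.146833
  W → negative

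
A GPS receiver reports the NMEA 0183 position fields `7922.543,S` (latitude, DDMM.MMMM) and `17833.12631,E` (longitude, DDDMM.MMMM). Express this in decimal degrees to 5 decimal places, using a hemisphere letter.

79.37572° S, 178.55211° E

Lat: split at 2 digits → 79° and 22.543′; 79 + 22.543/60 = 79.375717
λ: degrees = first 3 digits = 178, minutes = 33.12631; 178 + 33.12631/60 = 178.552105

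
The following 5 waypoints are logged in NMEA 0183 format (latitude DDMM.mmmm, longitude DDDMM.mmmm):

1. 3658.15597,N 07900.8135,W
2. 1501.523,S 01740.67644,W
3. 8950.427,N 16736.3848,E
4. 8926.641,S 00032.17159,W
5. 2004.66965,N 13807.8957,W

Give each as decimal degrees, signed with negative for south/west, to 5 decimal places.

1. 36.96927, -79.01356
2. -15.02538, -17.67794
3. 89.84045, 167.60641
4. -89.44402, -0.53619
5. 20.07783, -138.13160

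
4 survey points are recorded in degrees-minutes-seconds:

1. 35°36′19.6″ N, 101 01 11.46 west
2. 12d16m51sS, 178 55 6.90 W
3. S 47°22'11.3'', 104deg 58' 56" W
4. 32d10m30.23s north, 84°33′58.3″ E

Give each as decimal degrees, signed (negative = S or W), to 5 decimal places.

1. 35.60544, -101.01985
2. -12.28083, -178.91858
3. -47.36981, -104.98222
4. 32.17506, 84.56619

Point 1:
  Lat: 35° + 36/60 + 19.6/3600 = 35 + 0.600000 + 0.005444 = 35.605444
  N ⇒ keep positive
  Lon: 101° + 1/60 + 11.46/3600 = 101 + 0.016667 + 0.003183 = 101.019850
  W → negative
Point 2:
  Lat: 12 + 16/60 + 51/3600 = 12.280833
  S ⇒ negate
  Lon: 55′ + 6.9″ = 55.11500′; 178 + 55.11500/60 = 178.918583
  hemisphere W, so the sign is −
Point 3:
  Latitude: 47 + 22/60 + 11.3/3600 = 47.369806
  S ⇒ negate
  Lon: 104° + 58/60 + 56/3600 = 104 + 0.966667 + 0.015556 = 104.982222
  W → negative
Point 4:
  Lat: 32 + 10/60 + 30.23/3600 = 32.175064
  N → positive
  λ: 84 + 33/60 + 58.3/3600 = 84.566194
  E ⇒ keep positive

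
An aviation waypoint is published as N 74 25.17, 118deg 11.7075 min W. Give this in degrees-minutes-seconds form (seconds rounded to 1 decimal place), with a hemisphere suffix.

Lat: fractional minutes 0.17000 × 60 = 10.200″
Lon: fractional minutes 0.70750 × 60 = 42.450″

74°25′10.2″ N, 118°11′42.5″ W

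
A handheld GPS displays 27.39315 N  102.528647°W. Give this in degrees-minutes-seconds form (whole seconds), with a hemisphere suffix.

27°23′35″ N, 102°31′43″ W

Latitude: 0.393150° → 23.58900′; 0.58900 × 60 = 35.34″
λ: 0.528647 × 60 = 31.71882′ → 31′, remainder × 60 = 43.13″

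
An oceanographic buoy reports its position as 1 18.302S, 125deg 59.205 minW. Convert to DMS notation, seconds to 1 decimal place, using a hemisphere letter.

φ: 18.30200′ → 18′ and 0.30200 × 60 = 18.120″
Lon: fractional minutes 0.20500 × 60 = 12.300″

1°18′18.1″ S, 125°59′12.3″ W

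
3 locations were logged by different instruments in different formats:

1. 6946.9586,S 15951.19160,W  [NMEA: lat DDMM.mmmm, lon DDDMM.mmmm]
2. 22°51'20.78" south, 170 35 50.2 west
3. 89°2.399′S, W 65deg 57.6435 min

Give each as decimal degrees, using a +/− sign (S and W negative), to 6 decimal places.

1. -69.782643, -159.853193
2. -22.855772, -170.597278
3. -89.039983, -65.960725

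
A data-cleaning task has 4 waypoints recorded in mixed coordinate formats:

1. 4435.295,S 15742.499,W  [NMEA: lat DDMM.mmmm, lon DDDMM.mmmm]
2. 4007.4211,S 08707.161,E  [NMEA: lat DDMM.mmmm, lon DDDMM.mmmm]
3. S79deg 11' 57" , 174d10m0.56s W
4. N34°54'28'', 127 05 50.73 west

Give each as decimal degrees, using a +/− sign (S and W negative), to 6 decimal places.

1. -44.588250, -157.708317
2. -40.123685, 87.119350
3. -79.199167, -174.166822
4. 34.907778, -127.097425

Point 1:
  φ: degrees = first 2 digits = 44, minutes = 35.295; 44 + 35.295/60 = 44.5882500
  S → negative
  Longitude: degrees = first 3 digits = 157, minutes = 42.499; 157 + 42.499/60 = 157.7083167
  W ⇒ negate
Point 2:
  φ: split at 2 digits → 40° and 7.4211′; 40 + 7.4211/60 = 40.1236850
  S → negative
  Lon: degrees = first 3 digits = 87, minutes = 7.161; 87 + 7.161/60 = 87.1193500
  E → positive
Point 3:
  Lat: 11′ + 57″ = 11.95000′; 79 + 11.95000/60 = 79.1991667
  S ⇒ negate
  λ: 174° + 10/60 + 0.56/3600 = 174 + 0.166667 + 0.000156 = 174.1668222
  W → negative
Point 4:
  φ: 34 + 54/60 + 28/3600 = 34.9077778
  N ⇒ keep positive
  λ: 127 + 5/60 + 50.73/3600 = 127.0974250
  W → negative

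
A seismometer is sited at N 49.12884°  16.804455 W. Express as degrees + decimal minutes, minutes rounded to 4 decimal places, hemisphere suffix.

49° 7.7304′ N, 16° 48.2673′ W

Lat: 49° + 0.128840 × 60 = 49° 7.730400′
Lon: 16° + 0.804455 × 60 = 16° 48.267300′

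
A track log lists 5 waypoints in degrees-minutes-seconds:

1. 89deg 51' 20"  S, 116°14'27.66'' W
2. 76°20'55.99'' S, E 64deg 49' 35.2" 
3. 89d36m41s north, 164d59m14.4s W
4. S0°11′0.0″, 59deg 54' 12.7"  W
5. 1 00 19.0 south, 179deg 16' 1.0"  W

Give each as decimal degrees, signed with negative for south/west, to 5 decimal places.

Point 1:
  φ: 89° + 51/60 + 20/3600 = 89 + 0.850000 + 0.005556 = 89.855556
  S ⇒ negate
  λ: 116° + 14/60 + 27.66/3600 = 116 + 0.233333 + 0.007683 = 116.241017
  W ⇒ negate
Point 2:
  Lat: 20′ + 55.99″ = 20.93317′; 76 + 20.93317/60 = 76.348886
  S ⇒ negate
  Longitude: 64° + 49/60 + 35.2/3600 = 64 + 0.816667 + 0.009778 = 64.826444
  E → positive
Point 3:
  φ: 89° + 36/60 + 41/3600 = 89 + 0.600000 + 0.011389 = 89.611389
  N ⇒ keep positive
  λ: 164 + 59/60 + 14.4/3600 = 164.987333
  W ⇒ negate
Point 4:
  Latitude: 0° + 11/60 + 0/3600 = 0 + 0.183333 + 0.000000 = 0.183333
  hemisphere S, so the sign is −
  Lon: 59° + 54/60 + 12.7/3600 = 59 + 0.900000 + 0.003528 = 59.903528
  W ⇒ negate
Point 5:
  Lat: 1° + 0/60 + 19/3600 = 1 + 0.000000 + 0.005278 = 1.005278
  S → negative
  Lon: 179 + 16/60 + 1/3600 = 179.266944
  hemisphere W, so the sign is −

1. -89.85556, -116.24102
2. -76.34889, 64.82644
3. 89.61139, -164.98733
4. -0.18333, -59.90353
5. -1.00528, -179.26694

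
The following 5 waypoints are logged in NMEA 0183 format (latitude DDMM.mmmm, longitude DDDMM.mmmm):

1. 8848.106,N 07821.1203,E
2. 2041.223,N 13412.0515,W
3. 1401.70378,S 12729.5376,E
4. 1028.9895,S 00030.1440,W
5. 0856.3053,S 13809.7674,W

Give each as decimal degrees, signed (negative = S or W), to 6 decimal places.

1. 88.801767, 78.352005
2. 20.687050, -134.200858
3. -14.028396, 127.492293
4. -10.483158, -0.502400
5. -8.938422, -138.162790

Point 1:
  Latitude: degrees = first 2 digits = 88, minutes = 48.106; 88 + 48.106/60 = 88.8017667
  N → positive
  λ: split at 3 digits → 078° and 21.1203′; 78 + 21.1203/60 = 78.3520050
  E → positive
Point 2:
  φ: split at 2 digits → 20° and 41.223′; 20 + 41.223/60 = 20.6870500
  N ⇒ keep positive
  Lon: split at 3 digits → 134° and 12.0515′; 134 + 12.0515/60 = 134.2008583
  hemisphere W, so the sign is −
Point 3:
  φ: degrees = first 2 digits = 14, minutes = 1.70378; 14 + 1.70378/60 = 14.0283963
  S → negative
  λ: split at 3 digits → 127° and 29.5376′; 127 + 29.5376/60 = 127.4922933
  E → positive
Point 4:
  Lat: degrees = first 2 digits = 10, minutes = 28.9895; 10 + 28.9895/60 = 10.4831583
  S ⇒ negate
  Lon: degrees = first 3 digits = 0, minutes = 30.144; 0 + 30.144/60 = 0.5024000
  hemisphere W, so the sign is −
Point 5:
  Lat: degrees = first 2 digits = 8, minutes = 56.3053; 8 + 56.3053/60 = 8.9384217
  hemisphere S, so the sign is −
  λ: split at 3 digits → 138° and 9.7674′; 138 + 9.7674/60 = 138.1627900
  W ⇒ negate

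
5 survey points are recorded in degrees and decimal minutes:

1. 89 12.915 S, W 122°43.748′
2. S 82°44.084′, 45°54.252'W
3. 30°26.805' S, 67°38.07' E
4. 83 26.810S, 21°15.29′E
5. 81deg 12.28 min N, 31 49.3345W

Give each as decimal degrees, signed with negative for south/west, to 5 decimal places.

Point 1:
  φ: 12.915′ = 0.215250°; total 89.215250
  S → negative
  Longitude: 122 + 43.748/60 = 122.729133
  W → negative
Point 2:
  Lat: 82 + 44.084/60 = 82.734733
  S → negative
  Longitude: 54.252′ = 0.904200°; total 45.904200
  hemisphere W, so the sign is −
Point 3:
  Latitude: 30 + 26.805/60 = 30.446750
  S ⇒ negate
  Lon: 38.07′ = 0.634500°; total 67.634500
  E → positive
Point 4:
  φ: 83 + 26.81/60 = 83.446833
  S ⇒ negate
  Longitude: 15.29′ = 0.254833°; total 21.254833
  E ⇒ keep positive
Point 5:
  φ: 81 + 12.28/60 = 81.204667
  N ⇒ keep positive
  λ: 31 + 49.3345/60 = 31.822242
  W ⇒ negate

1. -89.21525, -122.72913
2. -82.73473, -45.90420
3. -30.44675, 67.63450
4. -83.44683, 21.25483
5. 81.20467, -31.82224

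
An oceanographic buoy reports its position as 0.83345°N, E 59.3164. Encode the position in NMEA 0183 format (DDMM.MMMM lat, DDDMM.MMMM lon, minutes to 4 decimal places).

0050.0070,N / 05918.9840,E

Latitude: fractional part 0.833450 → 50.007000 minutes
Longitude: minutes = (59.316400 − 59) × 60 = 18.984000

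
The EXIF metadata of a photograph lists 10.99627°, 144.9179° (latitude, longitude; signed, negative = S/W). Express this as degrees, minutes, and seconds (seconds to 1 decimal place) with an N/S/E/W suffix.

10°59′46.6″ N, 144°55′4.4″ E

Latitude: whole degrees 10; 59.77620′ → 59′ and 46.572″
Longitude: 0.917900° → 55.07400′; 0.07400 × 60 = 4.440″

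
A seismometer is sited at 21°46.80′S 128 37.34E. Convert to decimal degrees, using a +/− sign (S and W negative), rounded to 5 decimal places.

-21.78000, 128.62233

Latitude: 46.8′ = 0.780000°; total 21.780000
hemisphere S, so the sign is −
Longitude: 128 + 37.34/60 = 128.622333
E ⇒ keep positive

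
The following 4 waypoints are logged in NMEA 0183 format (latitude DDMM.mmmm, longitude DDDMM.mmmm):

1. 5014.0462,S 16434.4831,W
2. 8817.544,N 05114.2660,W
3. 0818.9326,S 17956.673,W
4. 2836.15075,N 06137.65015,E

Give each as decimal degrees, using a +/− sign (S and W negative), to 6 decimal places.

Point 1:
  φ: degrees = first 2 digits = 50, minutes = 14.0462; 50 + 14.0462/60 = 50.2341033
  S → negative
  λ: split at 3 digits → 164° and 34.4831′; 164 + 34.4831/60 = 164.5747183
  W ⇒ negate
Point 2:
  Lat: split at 2 digits → 88° and 17.544′; 88 + 17.544/60 = 88.2924000
  N → positive
  λ: degrees = first 3 digits = 51, minutes = 14.266; 51 + 14.266/60 = 51.2377667
  W ⇒ negate
Point 3:
  φ: split at 2 digits → 08° and 18.9326′; 8 + 18.9326/60 = 8.3155433
  hemisphere S, so the sign is −
  λ: degrees = first 3 digits = 179, minutes = 56.673; 179 + 56.673/60 = 179.9445500
  hemisphere W, so the sign is −
Point 4:
  φ: degrees = first 2 digits = 28, minutes = 36.15075; 28 + 36.15075/60 = 28.6025125
  N ⇒ keep positive
  λ: degrees = first 3 digits = 61, minutes = 37.65015; 61 + 37.65015/60 = 61.6275025
  E → positive

1. -50.234103, -164.574718
2. 88.292400, -51.237767
3. -8.315543, -179.944550
4. 28.602513, 61.627503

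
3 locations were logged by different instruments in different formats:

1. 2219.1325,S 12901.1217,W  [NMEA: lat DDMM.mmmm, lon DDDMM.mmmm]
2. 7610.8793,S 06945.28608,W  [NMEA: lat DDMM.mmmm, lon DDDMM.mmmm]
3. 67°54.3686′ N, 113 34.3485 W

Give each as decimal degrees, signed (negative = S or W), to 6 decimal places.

1. -22.318875, -129.018695
2. -76.181322, -69.754768
3. 67.906143, -113.572475

Point 1:
  φ: degrees = first 2 digits = 22, minutes = 19.1325; 22 + 19.1325/60 = 22.3188750
  S ⇒ negate
  Longitude: degrees = first 3 digits = 129, minutes = 1.1217; 129 + 1.1217/60 = 129.0186950
  hemisphere W, so the sign is −
Point 2:
  Lat: split at 2 digits → 76° and 10.8793′; 76 + 10.8793/60 = 76.1813217
  S → negative
  λ: split at 3 digits → 069° and 45.28608′; 69 + 45.28608/60 = 69.7547680
  hemisphere W, so the sign is −
Point 3:
  Latitude: 67 + 54.3686/60 = 67.9061433
  N ⇒ keep positive
  λ: 34.3485′ = 0.572475°; total 113.5724750
  W ⇒ negate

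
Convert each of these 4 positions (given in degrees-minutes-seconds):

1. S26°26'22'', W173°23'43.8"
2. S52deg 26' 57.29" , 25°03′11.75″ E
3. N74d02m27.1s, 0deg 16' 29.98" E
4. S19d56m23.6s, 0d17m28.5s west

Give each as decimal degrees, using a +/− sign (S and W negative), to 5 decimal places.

1. -26.43944, -173.39550
2. -52.44925, 25.05326
3. 74.04086, 0.27499
4. -19.93989, -0.29125

Point 1:
  φ: 26° + 26/60 + 22/3600 = 26 + 0.433333 + 0.006111 = 26.439444
  S ⇒ negate
  Longitude: 173° + 23/60 + 43.8/3600 = 173 + 0.383333 + 0.012167 = 173.395500
  hemisphere W, so the sign is −
Point 2:
  Latitude: 26′ + 57.29″ = 26.95483′; 52 + 26.95483/60 = 52.449247
  S ⇒ negate
  Lon: 25 + 3/60 + 11.75/3600 = 25.053264
  E → positive
Point 3:
  φ: 74 + 2/60 + 27.1/3600 = 74.040861
  N → positive
  Lon: 16′ + 29.98″ = 16.49967′; 0 + 16.49967/60 = 0.274994
  E ⇒ keep positive
Point 4:
  Latitude: 19 + 56/60 + 23.6/3600 = 19.939889
  S ⇒ negate
  λ: 0° + 17/60 + 28.5/3600 = 0 + 0.283333 + 0.007917 = 0.291250
  W → negative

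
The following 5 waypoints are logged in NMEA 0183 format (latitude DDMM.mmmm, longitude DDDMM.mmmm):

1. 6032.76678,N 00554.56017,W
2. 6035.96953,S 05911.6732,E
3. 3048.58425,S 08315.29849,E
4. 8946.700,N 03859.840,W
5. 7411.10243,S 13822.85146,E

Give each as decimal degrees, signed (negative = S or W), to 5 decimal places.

1. 60.54611, -5.90934
2. -60.59949, 59.19455
3. -30.80974, 83.25497
4. 89.77833, -38.99733
5. -74.18504, 138.38086

Point 1:
  Latitude: degrees = first 2 digits = 60, minutes = 32.76678; 60 + 32.76678/60 = 60.546113
  N ⇒ keep positive
  Lon: degrees = first 3 digits = 5, minutes = 54.56017; 5 + 54.56017/60 = 5.909336
  hemisphere W, so the sign is −
Point 2:
  φ: degrees = first 2 digits = 60, minutes = 35.96953; 60 + 35.96953/60 = 60.599492
  hemisphere S, so the sign is −
  Longitude: split at 3 digits → 059° and 11.6732′; 59 + 11.6732/60 = 59.194553
  E → positive
Point 3:
  φ: degrees = first 2 digits = 30, minutes = 48.58425; 30 + 48.58425/60 = 30.809738
  hemisphere S, so the sign is −
  λ: split at 3 digits → 083° and 15.29849′; 83 + 15.29849/60 = 83.254975
  E → positive
Point 4:
  φ: degrees = first 2 digits = 89, minutes = 46.7; 89 + 46.7/60 = 89.778333
  N ⇒ keep positive
  Longitude: split at 3 digits → 038° and 59.84′; 38 + 59.84/60 = 38.997333
  W ⇒ negate
Point 5:
  Lat: split at 2 digits → 74° and 11.10243′; 74 + 11.10243/60 = 74.185041
  S → negative
  Lon: degrees = first 3 digits = 138, minutes = 22.85146; 138 + 22.85146/60 = 138.380858
  E → positive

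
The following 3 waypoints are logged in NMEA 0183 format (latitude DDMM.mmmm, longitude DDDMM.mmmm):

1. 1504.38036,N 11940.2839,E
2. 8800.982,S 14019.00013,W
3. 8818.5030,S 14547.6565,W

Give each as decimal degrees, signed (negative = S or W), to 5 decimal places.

1. 15.07301, 119.67140
2. -88.01637, -140.31667
3. -88.30838, -145.79428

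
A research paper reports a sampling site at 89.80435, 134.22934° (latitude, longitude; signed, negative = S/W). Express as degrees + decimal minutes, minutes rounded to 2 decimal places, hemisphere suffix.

89° 48.26′ N, 134° 13.76′ E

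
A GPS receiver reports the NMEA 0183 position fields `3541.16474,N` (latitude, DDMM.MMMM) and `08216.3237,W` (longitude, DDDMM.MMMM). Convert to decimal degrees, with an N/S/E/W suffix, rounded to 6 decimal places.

35.686079° N, 82.272062° W

Latitude: degrees = first 2 digits = 35, minutes = 41.16474; 35 + 41.16474/60 = 35.6860790
Longitude: degrees = first 3 digits = 82, minutes = 16.3237; 82 + 16.3237/60 = 82.2720617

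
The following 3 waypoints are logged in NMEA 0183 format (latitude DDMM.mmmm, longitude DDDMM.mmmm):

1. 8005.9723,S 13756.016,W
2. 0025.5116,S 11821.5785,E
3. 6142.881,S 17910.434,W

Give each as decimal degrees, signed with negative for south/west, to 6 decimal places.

1. -80.099538, -137.933600
2. -0.425193, 118.359642
3. -61.714683, -179.173900

Point 1:
  φ: degrees = first 2 digits = 80, minutes = 5.9723; 80 + 5.9723/60 = 80.0995383
  hemisphere S, so the sign is −
  Longitude: split at 3 digits → 137° and 56.016′; 137 + 56.016/60 = 137.9336000
  hemisphere W, so the sign is −
Point 2:
  Latitude: degrees = first 2 digits = 0, minutes = 25.5116; 0 + 25.5116/60 = 0.4251933
  S ⇒ negate
  Lon: degrees = first 3 digits = 118, minutes = 21.5785; 118 + 21.5785/60 = 118.3596417
  E ⇒ keep positive
Point 3:
  φ: degrees = first 2 digits = 61, minutes = 42.881; 61 + 42.881/60 = 61.7146833
  S ⇒ negate
  Longitude: split at 3 digits → 179° and 10.434′; 179 + 10.434/60 = 179.1739000
  hemisphere W, so the sign is −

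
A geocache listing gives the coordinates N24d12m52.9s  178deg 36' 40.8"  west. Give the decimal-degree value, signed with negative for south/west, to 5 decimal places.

Lat: 24 + 12/60 + 52.9/3600 = 24.214694
N → positive
λ: 178° + 36/60 + 40.8/3600 = 178 + 0.600000 + 0.011333 = 178.611333
hemisphere W, so the sign is −

24.21469, -178.61133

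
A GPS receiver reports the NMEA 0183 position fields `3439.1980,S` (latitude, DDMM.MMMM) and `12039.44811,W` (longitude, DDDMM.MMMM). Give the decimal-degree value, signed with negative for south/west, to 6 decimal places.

Lat: degrees = first 2 digits = 34, minutes = 39.198; 34 + 39.198/60 = 34.6533000
S ⇒ negate
Longitude: split at 3 digits → 120° and 39.44811′; 120 + 39.44811/60 = 120.6574685
hemisphere W, so the sign is −

-34.653300, -120.657469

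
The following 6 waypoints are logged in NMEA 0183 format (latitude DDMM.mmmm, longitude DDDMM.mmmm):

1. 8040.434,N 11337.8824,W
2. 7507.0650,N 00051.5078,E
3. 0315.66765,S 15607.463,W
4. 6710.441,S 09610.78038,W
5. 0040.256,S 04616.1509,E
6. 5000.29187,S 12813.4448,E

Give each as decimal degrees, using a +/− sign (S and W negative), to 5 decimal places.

1. 80.67390, -113.63137
2. 75.11775, 0.85846
3. -3.26113, -156.12438
4. -67.17402, -96.17967
5. -0.67093, 46.26918
6. -50.00486, 128.22408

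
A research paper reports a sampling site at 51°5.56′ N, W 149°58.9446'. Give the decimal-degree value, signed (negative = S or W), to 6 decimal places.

φ: 5.56′ = 0.092667°; total 51.0926667
N → positive
λ: 58.9446′ = 0.982410°; total 149.9824100
hemisphere W, so the sign is −

51.092667, -149.982410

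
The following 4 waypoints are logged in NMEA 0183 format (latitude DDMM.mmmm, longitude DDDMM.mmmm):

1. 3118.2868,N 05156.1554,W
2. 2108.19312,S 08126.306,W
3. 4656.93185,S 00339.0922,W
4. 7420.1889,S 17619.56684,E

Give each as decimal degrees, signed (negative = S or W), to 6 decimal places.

Point 1:
  Latitude: split at 2 digits → 31° and 18.2868′; 31 + 18.2868/60 = 31.3047800
  N ⇒ keep positive
  λ: split at 3 digits → 051° and 56.1554′; 51 + 56.1554/60 = 51.9359233
  W → negative
Point 2:
  Lat: degrees = first 2 digits = 21, minutes = 8.19312; 21 + 8.19312/60 = 21.1365520
  S → negative
  λ: degrees = first 3 digits = 81, minutes = 26.306; 81 + 26.306/60 = 81.4384333
  hemisphere W, so the sign is −
Point 3:
  φ: degrees = first 2 digits = 46, minutes = 56.93185; 46 + 56.93185/60 = 46.9488642
  hemisphere S, so the sign is −
  λ: split at 3 digits → 003° and 39.0922′; 3 + 39.0922/60 = 3.6515367
  hemisphere W, so the sign is −
Point 4:
  Lat: degrees = first 2 digits = 74, minutes = 20.1889; 74 + 20.1889/60 = 74.3364817
  hemisphere S, so the sign is −
  Lon: degrees = first 3 digits = 176, minutes = 19.56684; 176 + 19.56684/60 = 176.3261140
  E ⇒ keep positive

1. 31.304780, -51.935923
2. -21.136552, -81.438433
3. -46.948864, -3.651537
4. -74.336482, 176.326114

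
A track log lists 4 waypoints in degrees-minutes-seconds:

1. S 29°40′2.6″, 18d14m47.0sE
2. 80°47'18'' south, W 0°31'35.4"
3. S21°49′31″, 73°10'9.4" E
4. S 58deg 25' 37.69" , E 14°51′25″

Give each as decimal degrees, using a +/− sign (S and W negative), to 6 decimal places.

1. -29.667389, 18.246389
2. -80.788333, -0.526500
3. -21.825278, 73.169278
4. -58.427136, 14.856944

Point 1:
  Lat: 29 + 40/60 + 2.6/3600 = 29.6673889
  S ⇒ negate
  Longitude: 18° + 14/60 + 47/3600 = 18 + 0.233333 + 0.013056 = 18.2463889
  E → positive
Point 2:
  Lat: 47′ + 18″ = 47.30000′; 80 + 47.30000/60 = 80.7883333
  hemisphere S, so the sign is −
  Lon: 0° + 31/60 + 35.4/3600 = 0 + 0.516667 + 0.009833 = 0.5265000
  W ⇒ negate
Point 3:
  φ: 21° + 49/60 + 31/3600 = 21 + 0.816667 + 0.008611 = 21.8252778
  S → negative
  Lon: 73 + 10/60 + 9.4/3600 = 73.1692778
  E → positive
Point 4:
  Lat: 58° + 25/60 + 37.69/3600 = 58 + 0.416667 + 0.010469 = 58.4271361
  S → negative
  Longitude: 14 + 51/60 + 25/3600 = 14.8569444
  E ⇒ keep positive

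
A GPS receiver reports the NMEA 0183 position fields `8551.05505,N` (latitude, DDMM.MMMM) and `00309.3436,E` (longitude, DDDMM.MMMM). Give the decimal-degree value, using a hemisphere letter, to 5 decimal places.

φ: degrees = first 2 digits = 85, minutes = 51.05505; 85 + 51.05505/60 = 85.850918
Lon: degrees = first 3 digits = 3, minutes = 9.3436; 3 + 9.3436/60 = 3.155727

85.85092° N, 3.15573° E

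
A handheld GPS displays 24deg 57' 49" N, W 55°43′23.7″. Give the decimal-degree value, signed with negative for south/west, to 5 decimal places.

Lat: 24 + 57/60 + 49/3600 = 24.963611
N ⇒ keep positive
Lon: 43′ + 23.7″ = 43.39500′; 55 + 43.39500/60 = 55.723250
W → negative

24.96361, -55.72325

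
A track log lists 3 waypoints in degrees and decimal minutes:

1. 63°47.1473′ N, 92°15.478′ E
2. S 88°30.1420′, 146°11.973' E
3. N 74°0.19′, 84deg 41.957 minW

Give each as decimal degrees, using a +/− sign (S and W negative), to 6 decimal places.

Point 1:
  φ: 63 + 47.1473/60 = 63.7857883
  N → positive
  λ: 15.478′ = 0.257967°; total 92.2579667
  E → positive
Point 2:
  Lat: 30.142′ = 0.502367°; total 88.5023667
  S → negative
  λ: 11.973′ = 0.199550°; total 146.1995500
  E ⇒ keep positive
Point 3:
  φ: 74 + 0.19/60 = 74.0031667
  N ⇒ keep positive
  λ: 41.957′ = 0.699283°; total 84.6992833
  W → negative

1. 63.785788, 92.257967
2. -88.502367, 146.199550
3. 74.003167, -84.699283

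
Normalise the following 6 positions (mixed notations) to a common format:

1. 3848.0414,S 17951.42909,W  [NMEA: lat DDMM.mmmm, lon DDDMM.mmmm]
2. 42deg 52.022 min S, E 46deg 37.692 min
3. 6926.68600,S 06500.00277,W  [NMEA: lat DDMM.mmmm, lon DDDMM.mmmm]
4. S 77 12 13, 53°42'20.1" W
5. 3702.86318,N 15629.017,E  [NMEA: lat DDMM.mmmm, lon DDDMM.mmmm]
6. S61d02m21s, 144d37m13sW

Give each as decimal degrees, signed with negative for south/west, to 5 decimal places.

Point 1:
  φ: split at 2 digits → 38° and 48.0414′; 38 + 48.0414/60 = 38.800690
  hemisphere S, so the sign is −
  Longitude: split at 3 digits → 179° and 51.42909′; 179 + 51.42909/60 = 179.857152
  hemisphere W, so the sign is −
Point 2:
  φ: 52.022′ = 0.867033°; total 42.867033
  S ⇒ negate
  Longitude: 37.692′ = 0.628200°; total 46.628200
  E ⇒ keep positive
Point 3:
  φ: degrees = first 2 digits = 69, minutes = 26.686; 69 + 26.686/60 = 69.444767
  hemisphere S, so the sign is −
  λ: split at 3 digits → 065° and 0.00277′; 65 + 0.00277/60 = 65.000046
  hemisphere W, so the sign is −
Point 4:
  φ: 77 + 12/60 + 13/3600 = 77.203611
  S ⇒ negate
  λ: 53 + 42/60 + 20.1/3600 = 53.705583
  W ⇒ negate
Point 5:
  Lat: split at 2 digits → 37° and 2.86318′; 37 + 2.86318/60 = 37.047720
  N → positive
  Lon: split at 3 digits → 156° and 29.017′; 156 + 29.017/60 = 156.483617
  E → positive
Point 6:
  Lat: 61 + 2/60 + 21/3600 = 61.039167
  S ⇒ negate
  Lon: 144° + 37/60 + 13/3600 = 144 + 0.616667 + 0.003611 = 144.620278
  W ⇒ negate

1. -38.80069, -179.85715
2. -42.86703, 46.62820
3. -69.44477, -65.00005
4. -77.20361, -53.70558
5. 37.04772, 156.48362
6. -61.03917, -144.62028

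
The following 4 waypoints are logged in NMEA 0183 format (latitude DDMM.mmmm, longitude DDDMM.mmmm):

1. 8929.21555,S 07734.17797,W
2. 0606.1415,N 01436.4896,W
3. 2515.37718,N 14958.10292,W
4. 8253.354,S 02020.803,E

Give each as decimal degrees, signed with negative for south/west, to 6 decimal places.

1. -89.486926, -77.569633
2. 6.102358, -14.608160
3. 25.256286, -149.968382
4. -82.889233, 20.346717

Point 1:
  Latitude: split at 2 digits → 89° and 29.21555′; 89 + 29.21555/60 = 89.4869258
  hemisphere S, so the sign is −
  λ: degrees = first 3 digits = 77, minutes = 34.17797; 77 + 34.17797/60 = 77.5696328
  W → negative
Point 2:
  φ: degrees = first 2 digits = 6, minutes = 6.1415; 6 + 6.1415/60 = 6.1023583
  N ⇒ keep positive
  λ: degrees = first 3 digits = 14, minutes = 36.4896; 14 + 36.4896/60 = 14.6081600
  W → negative
Point 3:
  Latitude: degrees = first 2 digits = 25, minutes = 15.37718; 25 + 15.37718/60 = 25.2562863
  N ⇒ keep positive
  Longitude: degrees = first 3 digits = 149, minutes = 58.10292; 149 + 58.10292/60 = 149.9683820
  W → negative
Point 4:
  φ: degrees = first 2 digits = 82, minutes = 53.354; 82 + 53.354/60 = 82.8892333
  hemisphere S, so the sign is −
  Lon: split at 3 digits → 020° and 20.803′; 20 + 20.803/60 = 20.3467167
  E → positive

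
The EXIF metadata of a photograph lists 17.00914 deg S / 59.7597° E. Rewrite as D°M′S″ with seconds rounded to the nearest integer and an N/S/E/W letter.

17°00′33″ S, 59°45′35″ E

Lat: 0.009140 × 60 = 0.54840′ → 0′, remainder × 60 = 32.90″
Longitude: whole degrees 59; 45.58200′ → 45′ and 34.92″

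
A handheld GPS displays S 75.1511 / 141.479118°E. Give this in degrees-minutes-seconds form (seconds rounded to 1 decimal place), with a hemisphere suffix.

φ: whole degrees 75; 9.06600′ → 9′ and 3.960″
λ: 0.479118 × 60 = 28.74708′ → 28′, remainder × 60 = 44.825″

75°09′4.0″ S, 141°28′44.8″ E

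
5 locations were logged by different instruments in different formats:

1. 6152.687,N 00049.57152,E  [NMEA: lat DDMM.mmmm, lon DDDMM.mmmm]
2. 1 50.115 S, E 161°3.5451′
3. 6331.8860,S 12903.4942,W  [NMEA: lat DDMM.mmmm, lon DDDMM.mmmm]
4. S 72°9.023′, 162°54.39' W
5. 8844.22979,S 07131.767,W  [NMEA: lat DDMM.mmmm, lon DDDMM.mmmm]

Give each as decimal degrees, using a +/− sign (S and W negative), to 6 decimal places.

1. 61.878117, 0.826192
2. -1.835250, 161.059085
3. -63.531433, -129.058237
4. -72.150383, -162.906500
5. -88.737163, -71.529450

Point 1:
  Lat: split at 2 digits → 61° and 52.687′; 61 + 52.687/60 = 61.8781167
  N ⇒ keep positive
  Lon: split at 3 digits → 000° and 49.57152′; 0 + 49.57152/60 = 0.8261920
  E → positive
Point 2:
  φ: 50.115′ = 0.835250°; total 1.8352500
  S ⇒ negate
  Lon: 161 + 3.5451/60 = 161.0590850
  E → positive
Point 3:
  Latitude: degrees = first 2 digits = 63, minutes = 31.886; 63 + 31.886/60 = 63.5314333
  S → negative
  λ: split at 3 digits → 129° and 3.4942′; 129 + 3.4942/60 = 129.0582367
  hemisphere W, so the sign is −
Point 4:
  φ: 72 + 9.023/60 = 72.1503833
  S ⇒ negate
  λ: 54.39′ = 0.906500°; total 162.9065000
  W → negative
Point 5:
  φ: split at 2 digits → 88° and 44.22979′; 88 + 44.22979/60 = 88.7371632
  S ⇒ negate
  Longitude: split at 3 digits → 071° and 31.767′; 71 + 31.767/60 = 71.5294500
  W ⇒ negate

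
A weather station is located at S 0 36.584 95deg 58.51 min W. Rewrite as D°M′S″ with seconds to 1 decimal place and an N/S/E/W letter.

Lat: 36.58400′ → 36′ and 0.58400 × 60 = 35.040″
Lon: fractional minutes 0.51000 × 60 = 30.600″

0°36′35.0″ S, 95°58′30.6″ W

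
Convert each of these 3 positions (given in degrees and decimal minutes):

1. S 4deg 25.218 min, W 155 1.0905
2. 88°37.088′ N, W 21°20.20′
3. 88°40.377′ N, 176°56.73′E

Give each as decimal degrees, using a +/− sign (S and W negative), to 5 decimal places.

Point 1:
  φ: 4 + 25.218/60 = 4.420300
  S ⇒ negate
  λ: 1.0905′ = 0.018175°; total 155.018175
  W ⇒ negate
Point 2:
  Lat: 37.088′ = 0.618133°; total 88.618133
  N → positive
  Lon: 20.2′ = 0.336667°; total 21.336667
  W → negative
Point 3:
  φ: 40.377′ = 0.672950°; total 88.672950
  N ⇒ keep positive
  Longitude: 56.73′ = 0.945500°; total 176.945500
  E → positive

1. -4.42030, -155.01818
2. 88.61813, -21.33667
3. 88.67295, 176.94550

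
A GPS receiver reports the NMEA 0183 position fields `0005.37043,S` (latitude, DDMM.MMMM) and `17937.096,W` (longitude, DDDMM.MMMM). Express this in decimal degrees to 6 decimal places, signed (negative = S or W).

-0.089507, -179.618267

Lat: split at 2 digits → 00° and 5.37043′; 0 + 5.37043/60 = 0.0895072
S ⇒ negate
λ: split at 3 digits → 179° and 37.096′; 179 + 37.096/60 = 179.6182667
W → negative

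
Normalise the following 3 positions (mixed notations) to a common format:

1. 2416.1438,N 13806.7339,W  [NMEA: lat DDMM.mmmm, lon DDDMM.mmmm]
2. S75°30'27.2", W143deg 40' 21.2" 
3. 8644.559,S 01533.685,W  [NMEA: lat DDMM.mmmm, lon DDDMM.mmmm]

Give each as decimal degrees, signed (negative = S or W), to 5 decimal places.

1. 24.26906, -138.11223
2. -75.50756, -143.67256
3. -86.74265, -15.56142

Point 1:
  Lat: split at 2 digits → 24° and 16.1438′; 24 + 16.1438/60 = 24.269063
  N ⇒ keep positive
  Lon: split at 3 digits → 138° and 6.7339′; 138 + 6.7339/60 = 138.112232
  W → negative
Point 2:
  φ: 75° + 30/60 + 27.2/3600 = 75 + 0.500000 + 0.007556 = 75.507556
  hemisphere S, so the sign is −
  Longitude: 40′ + 21.2″ = 40.35333′; 143 + 40.35333/60 = 143.672556
  W → negative
Point 3:
  Latitude: split at 2 digits → 86° and 44.559′; 86 + 44.559/60 = 86.742650
  S ⇒ negate
  λ: split at 3 digits → 015° and 33.685′; 15 + 33.685/60 = 15.561417
  W ⇒ negate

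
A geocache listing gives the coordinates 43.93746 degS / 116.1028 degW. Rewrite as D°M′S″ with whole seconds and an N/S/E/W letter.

43°56′15″ S, 116°06′10″ W

Lat: whole degrees 43; 56.24760′ → 56′ and 14.86″
λ: 0.102800° → 6.16800′; 0.16800 × 60 = 10.08″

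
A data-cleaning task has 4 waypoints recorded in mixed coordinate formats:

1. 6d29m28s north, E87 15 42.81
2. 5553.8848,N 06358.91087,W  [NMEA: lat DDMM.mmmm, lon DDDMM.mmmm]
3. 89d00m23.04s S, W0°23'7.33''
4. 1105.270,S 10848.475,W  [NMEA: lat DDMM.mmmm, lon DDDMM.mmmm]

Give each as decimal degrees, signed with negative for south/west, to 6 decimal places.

1. 6.491111, 87.261892
2. 55.898080, -63.981848
3. -89.006400, -0.385369
4. -11.087833, -108.807917

Point 1:
  Latitude: 29′ + 28″ = 29.46667′; 6 + 29.46667/60 = 6.4911111
  N ⇒ keep positive
  Lon: 87° + 15/60 + 42.81/3600 = 87 + 0.250000 + 0.011892 = 87.2618917
  E → positive
Point 2:
  φ: degrees = first 2 digits = 55, minutes = 53.8848; 55 + 53.8848/60 = 55.8980800
  N ⇒ keep positive
  λ: degrees = first 3 digits = 63, minutes = 58.91087; 63 + 58.91087/60 = 63.9818478
  W → negative
Point 3:
  Lat: 89 + 0/60 + 23.04/3600 = 89.0064000
  S → negative
  Lon: 0° + 23/60 + 7.33/3600 = 0 + 0.383333 + 0.002036 = 0.3853694
  W → negative
Point 4:
  Latitude: degrees = first 2 digits = 11, minutes = 5.27; 11 + 5.27/60 = 11.0878333
  S → negative
  Lon: degrees = first 3 digits = 108, minutes = 48.475; 108 + 48.475/60 = 108.8079167
  W → negative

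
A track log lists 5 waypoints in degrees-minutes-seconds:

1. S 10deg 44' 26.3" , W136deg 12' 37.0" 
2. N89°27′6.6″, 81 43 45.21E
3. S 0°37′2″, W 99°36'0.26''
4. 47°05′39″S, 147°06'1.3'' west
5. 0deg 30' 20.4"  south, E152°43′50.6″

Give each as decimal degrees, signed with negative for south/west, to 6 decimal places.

Point 1:
  Lat: 10° + 44/60 + 26.3/3600 = 10 + 0.733333 + 0.007306 = 10.7406389
  S → negative
  Lon: 12′ + 37″ = 12.61667′; 136 + 12.61667/60 = 136.2102778
  W ⇒ negate
Point 2:
  φ: 89° + 27/60 + 6.6/3600 = 89 + 0.450000 + 0.001833 = 89.4518333
  N ⇒ keep positive
  Lon: 81° + 43/60 + 45.21/3600 = 81 + 0.716667 + 0.012558 = 81.7292250
  E ⇒ keep positive
Point 3:
  φ: 0 + 37/60 + 2/3600 = 0.6172222
  hemisphere S, so the sign is −
  λ: 36′ + 0.26″ = 36.00433′; 99 + 36.00433/60 = 99.6000722
  W ⇒ negate
Point 4:
  φ: 47 + 5/60 + 39/3600 = 47.0941667
  S → negative
  Lon: 147 + 6/60 + 1.3/3600 = 147.1003611
  W → negative
Point 5:
  Latitude: 0° + 30/60 + 20.4/3600 = 0 + 0.500000 + 0.005667 = 0.5056667
  S ⇒ negate
  Lon: 152° + 43/60 + 50.6/3600 = 152 + 0.716667 + 0.014056 = 152.7307222
  E ⇒ keep positive

1. -10.740639, -136.210278
2. 89.451833, 81.729225
3. -0.617222, -99.600072
4. -47.094167, -147.100361
5. -0.505667, 152.730722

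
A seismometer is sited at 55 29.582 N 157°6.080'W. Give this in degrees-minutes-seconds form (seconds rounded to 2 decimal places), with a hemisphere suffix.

55°29′34.92″ N, 157°06′4.80″ W

Latitude: fractional minutes 0.58200 × 60 = 34.9200″
Longitude: 6.08000′ → 6′ and 0.08000 × 60 = 4.8000″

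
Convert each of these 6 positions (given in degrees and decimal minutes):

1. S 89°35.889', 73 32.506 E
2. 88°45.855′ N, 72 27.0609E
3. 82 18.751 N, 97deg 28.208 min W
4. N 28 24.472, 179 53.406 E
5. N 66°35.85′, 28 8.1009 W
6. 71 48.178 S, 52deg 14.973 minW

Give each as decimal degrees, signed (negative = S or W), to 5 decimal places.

Point 1:
  φ: 35.889′ = 0.598150°; total 89.598150
  hemisphere S, so the sign is −
  Longitude: 32.506′ = 0.541767°; total 73.541767
  E → positive
Point 2:
  φ: 45.855′ = 0.764250°; total 88.764250
  N ⇒ keep positive
  Lon: 72 + 27.0609/60 = 72.451015
  E → positive
Point 3:
  Lat: 82 + 18.751/60 = 82.312517
  N ⇒ keep positive
  λ: 97 + 28.208/60 = 97.470133
  hemisphere W, so the sign is −
Point 4:
  Lat: 24.472′ = 0.407867°; total 28.407867
  N ⇒ keep positive
  λ: 179 + 53.406/60 = 179.890100
  E ⇒ keep positive
Point 5:
  φ: 35.85′ = 0.597500°; total 66.597500
  N ⇒ keep positive
  λ: 8.1009′ = 0.135015°; total 28.135015
  hemisphere W, so the sign is −
Point 6:
  φ: 71 + 48.178/60 = 71.802967
  hemisphere S, so the sign is −
  Longitude: 52 + 14.973/60 = 52.249550
  W → negative

1. -89.59815, 73.54177
2. 88.76425, 72.45102
3. 82.31252, -97.47013
4. 28.40787, 179.89010
5. 66.59750, -28.13502
6. -71.80297, -52.24955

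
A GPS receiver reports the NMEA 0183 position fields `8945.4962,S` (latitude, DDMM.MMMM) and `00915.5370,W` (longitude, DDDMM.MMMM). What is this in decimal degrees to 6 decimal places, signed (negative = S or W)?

-89.758270, -9.258950

Lat: degrees = first 2 digits = 89, minutes = 45.4962; 89 + 45.4962/60 = 89.7582700
S ⇒ negate
Lon: split at 3 digits → 009° and 15.537′; 9 + 15.537/60 = 9.2589500
W → negative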